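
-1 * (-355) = 355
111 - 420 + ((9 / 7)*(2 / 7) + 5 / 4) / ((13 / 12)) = -195882 / 637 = -307.51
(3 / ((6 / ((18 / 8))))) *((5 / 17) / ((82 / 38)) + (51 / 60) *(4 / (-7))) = -19179 / 48790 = -0.39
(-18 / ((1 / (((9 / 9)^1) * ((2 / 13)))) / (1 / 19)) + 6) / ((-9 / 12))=-1928 / 247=-7.81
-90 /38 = -45 /19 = -2.37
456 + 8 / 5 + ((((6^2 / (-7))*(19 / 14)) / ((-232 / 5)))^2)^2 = 2388211487704445093 / 5218987796583680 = 457.60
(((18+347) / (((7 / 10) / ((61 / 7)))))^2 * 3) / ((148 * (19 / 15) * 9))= 61966278125 / 1687903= 36711.99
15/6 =5/2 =2.50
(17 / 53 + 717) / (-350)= -19009 / 9275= -2.05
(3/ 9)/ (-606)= -1/ 1818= -0.00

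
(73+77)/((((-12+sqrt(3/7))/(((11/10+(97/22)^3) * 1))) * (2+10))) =-32353503/356708 - 1540643 * sqrt(21)/1426832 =-95.65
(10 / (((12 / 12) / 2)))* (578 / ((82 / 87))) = 12264.88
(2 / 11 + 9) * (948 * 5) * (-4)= -1914960 / 11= -174087.27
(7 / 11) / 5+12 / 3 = 227 / 55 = 4.13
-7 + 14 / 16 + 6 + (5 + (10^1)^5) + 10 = 800119 / 8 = 100014.88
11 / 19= 0.58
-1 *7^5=-16807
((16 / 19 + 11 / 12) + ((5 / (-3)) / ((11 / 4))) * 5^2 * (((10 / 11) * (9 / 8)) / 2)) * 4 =-165229 / 6897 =-23.96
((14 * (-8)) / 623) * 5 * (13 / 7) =-1040 / 623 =-1.67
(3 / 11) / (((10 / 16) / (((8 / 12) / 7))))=16 / 385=0.04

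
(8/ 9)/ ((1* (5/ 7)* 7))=8/ 45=0.18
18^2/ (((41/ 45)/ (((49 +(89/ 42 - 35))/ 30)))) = 54837/ 287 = 191.07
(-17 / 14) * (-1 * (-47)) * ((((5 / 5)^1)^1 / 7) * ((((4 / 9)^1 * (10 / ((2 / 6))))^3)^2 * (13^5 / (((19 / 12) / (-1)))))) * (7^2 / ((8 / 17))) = 1118542639518301.93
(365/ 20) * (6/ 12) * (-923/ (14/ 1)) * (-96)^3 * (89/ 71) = 4670355456/ 7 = 667193636.57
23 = 23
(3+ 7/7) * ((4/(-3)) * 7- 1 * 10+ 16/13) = -2824/39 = -72.41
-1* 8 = -8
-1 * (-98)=98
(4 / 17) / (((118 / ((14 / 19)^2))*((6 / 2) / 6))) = 784 / 362083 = 0.00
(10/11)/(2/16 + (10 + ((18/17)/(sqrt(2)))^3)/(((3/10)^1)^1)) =422890208880/15536911950121-137532556800* sqrt(2)/170906031451331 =0.03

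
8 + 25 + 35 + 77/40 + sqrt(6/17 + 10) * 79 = 2797/40 + 316 * sqrt(187)/17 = 324.12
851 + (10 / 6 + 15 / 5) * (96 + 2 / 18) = 35087 / 27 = 1299.52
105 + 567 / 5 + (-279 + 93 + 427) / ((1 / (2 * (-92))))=-220628 / 5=-44125.60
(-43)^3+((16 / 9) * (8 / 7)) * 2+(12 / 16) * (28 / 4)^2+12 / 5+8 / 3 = -100121011 / 1260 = -79461.12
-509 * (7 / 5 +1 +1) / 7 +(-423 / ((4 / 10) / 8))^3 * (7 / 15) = -9889763696653 / 35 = -282564677047.23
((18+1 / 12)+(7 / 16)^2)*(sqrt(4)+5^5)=43887445 / 768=57145.11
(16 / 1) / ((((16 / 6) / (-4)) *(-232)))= 3 / 29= 0.10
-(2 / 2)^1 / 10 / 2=-1 / 20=-0.05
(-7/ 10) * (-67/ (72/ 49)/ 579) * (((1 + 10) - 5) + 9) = 22981/ 27792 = 0.83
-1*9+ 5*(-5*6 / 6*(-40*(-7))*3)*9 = -189009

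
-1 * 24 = -24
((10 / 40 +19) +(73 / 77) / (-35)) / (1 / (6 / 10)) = 621669 / 53900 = 11.53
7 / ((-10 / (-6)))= 21 / 5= 4.20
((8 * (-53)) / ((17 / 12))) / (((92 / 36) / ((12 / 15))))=-183168 / 1955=-93.69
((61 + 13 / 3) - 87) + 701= 2038 / 3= 679.33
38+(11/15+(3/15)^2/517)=1501888/38775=38.73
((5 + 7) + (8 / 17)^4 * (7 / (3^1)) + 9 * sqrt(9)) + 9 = 48.11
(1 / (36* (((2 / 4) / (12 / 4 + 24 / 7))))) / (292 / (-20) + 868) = 25 / 59738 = 0.00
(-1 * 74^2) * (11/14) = -30118/7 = -4302.57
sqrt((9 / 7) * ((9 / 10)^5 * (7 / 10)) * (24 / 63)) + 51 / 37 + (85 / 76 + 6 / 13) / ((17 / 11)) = 243 * sqrt(42) / 3500 + 1491923 / 621452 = 2.85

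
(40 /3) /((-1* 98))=-20 /147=-0.14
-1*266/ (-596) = 133/ 298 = 0.45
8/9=0.89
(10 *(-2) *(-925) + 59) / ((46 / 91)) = 1688869 / 46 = 36714.54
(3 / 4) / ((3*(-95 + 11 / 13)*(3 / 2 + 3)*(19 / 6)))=-13 / 69768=-0.00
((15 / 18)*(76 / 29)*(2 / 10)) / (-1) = -38 / 87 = -0.44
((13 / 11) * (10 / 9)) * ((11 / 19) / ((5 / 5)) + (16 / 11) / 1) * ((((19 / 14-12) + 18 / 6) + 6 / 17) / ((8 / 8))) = -2819375 / 144837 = -19.47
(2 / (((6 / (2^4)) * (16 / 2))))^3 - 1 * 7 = -181 / 27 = -6.70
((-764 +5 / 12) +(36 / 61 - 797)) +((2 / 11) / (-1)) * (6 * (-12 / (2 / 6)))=-12244841 / 8052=-1520.72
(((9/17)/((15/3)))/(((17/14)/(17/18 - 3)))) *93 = -24087/1445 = -16.67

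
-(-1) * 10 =10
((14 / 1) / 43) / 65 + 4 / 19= 11446 / 53105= 0.22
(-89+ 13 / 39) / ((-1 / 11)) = 2926 / 3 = 975.33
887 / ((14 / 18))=7983 / 7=1140.43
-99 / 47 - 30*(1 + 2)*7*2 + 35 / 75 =-889456 / 705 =-1261.64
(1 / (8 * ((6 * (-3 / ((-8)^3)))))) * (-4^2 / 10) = -5.69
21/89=0.24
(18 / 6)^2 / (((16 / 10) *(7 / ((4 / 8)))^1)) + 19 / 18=1469 / 1008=1.46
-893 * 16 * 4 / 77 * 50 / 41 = -905.16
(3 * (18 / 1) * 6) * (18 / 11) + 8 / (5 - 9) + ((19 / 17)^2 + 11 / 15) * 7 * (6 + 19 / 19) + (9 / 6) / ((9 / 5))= 59716507 / 95370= 626.16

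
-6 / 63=-2 / 21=-0.10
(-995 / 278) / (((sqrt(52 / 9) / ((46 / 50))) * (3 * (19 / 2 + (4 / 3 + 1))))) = -13731 * sqrt(13) / 1282970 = -0.04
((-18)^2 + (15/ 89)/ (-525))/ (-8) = -1009259/ 24920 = -40.50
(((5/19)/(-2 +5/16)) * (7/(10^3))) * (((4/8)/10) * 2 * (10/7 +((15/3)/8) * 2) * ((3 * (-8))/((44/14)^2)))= 49/68970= 0.00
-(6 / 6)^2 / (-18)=1 / 18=0.06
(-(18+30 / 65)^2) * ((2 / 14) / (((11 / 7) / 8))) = -460800 / 1859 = -247.88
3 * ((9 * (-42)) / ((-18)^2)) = -7 / 2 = -3.50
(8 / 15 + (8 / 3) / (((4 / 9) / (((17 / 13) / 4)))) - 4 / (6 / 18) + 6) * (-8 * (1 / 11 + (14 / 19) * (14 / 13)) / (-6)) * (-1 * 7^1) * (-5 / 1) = -144.67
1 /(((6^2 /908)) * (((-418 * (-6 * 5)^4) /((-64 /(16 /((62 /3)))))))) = 7037 /1142707500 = 0.00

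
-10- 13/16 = -173/16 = -10.81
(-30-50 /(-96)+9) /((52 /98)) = -38.60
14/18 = 7/9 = 0.78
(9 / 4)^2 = 81 / 16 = 5.06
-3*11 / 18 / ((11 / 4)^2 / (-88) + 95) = -704 / 36447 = -0.02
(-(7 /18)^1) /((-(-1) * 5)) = -7 /90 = -0.08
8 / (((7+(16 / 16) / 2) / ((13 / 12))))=52 / 45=1.16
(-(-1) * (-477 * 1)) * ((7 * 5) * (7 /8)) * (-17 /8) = 1986705 /64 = 31042.27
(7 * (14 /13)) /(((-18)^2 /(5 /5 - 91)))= -245 /117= -2.09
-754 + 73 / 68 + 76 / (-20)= -257287 / 340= -756.73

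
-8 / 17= -0.47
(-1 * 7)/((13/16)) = -112/13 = -8.62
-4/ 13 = -0.31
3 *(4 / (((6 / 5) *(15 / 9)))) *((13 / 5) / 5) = 78 / 25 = 3.12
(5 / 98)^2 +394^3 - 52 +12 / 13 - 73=7636305387441 / 124852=61162859.93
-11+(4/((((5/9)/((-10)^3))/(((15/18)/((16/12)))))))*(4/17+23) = -1777687/17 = -104569.82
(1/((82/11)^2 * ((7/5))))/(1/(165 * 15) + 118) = 0.00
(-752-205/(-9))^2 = 43072969/81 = 531765.05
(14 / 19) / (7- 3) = 7 / 38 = 0.18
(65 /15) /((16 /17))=221 /48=4.60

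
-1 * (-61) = 61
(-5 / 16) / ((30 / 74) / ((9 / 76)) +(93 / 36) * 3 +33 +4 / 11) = -6105 / 870076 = -0.01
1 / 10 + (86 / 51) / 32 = 623 / 4080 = 0.15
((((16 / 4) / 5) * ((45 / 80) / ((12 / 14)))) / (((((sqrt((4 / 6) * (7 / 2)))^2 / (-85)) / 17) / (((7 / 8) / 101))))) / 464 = -18207 / 2999296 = -0.01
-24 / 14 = -12 / 7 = -1.71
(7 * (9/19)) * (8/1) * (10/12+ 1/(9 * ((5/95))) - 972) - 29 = -488955/19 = -25734.47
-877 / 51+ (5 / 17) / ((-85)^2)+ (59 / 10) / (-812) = -2058903089 / 119680680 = -17.20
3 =3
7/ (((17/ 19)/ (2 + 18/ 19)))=392/ 17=23.06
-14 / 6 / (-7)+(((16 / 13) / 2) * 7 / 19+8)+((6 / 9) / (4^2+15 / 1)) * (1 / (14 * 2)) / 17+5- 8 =5.56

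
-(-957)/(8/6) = 717.75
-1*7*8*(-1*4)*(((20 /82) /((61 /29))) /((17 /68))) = 259840 /2501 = 103.89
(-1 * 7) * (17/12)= -119/12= -9.92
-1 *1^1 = -1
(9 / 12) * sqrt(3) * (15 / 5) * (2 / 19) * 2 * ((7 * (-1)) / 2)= -2.87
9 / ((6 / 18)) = 27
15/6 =5/2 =2.50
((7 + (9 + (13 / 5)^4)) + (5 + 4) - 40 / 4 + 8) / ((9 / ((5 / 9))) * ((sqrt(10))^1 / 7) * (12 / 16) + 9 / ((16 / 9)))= -11220608 / 145125 + 6411776 * sqrt(10) / 241875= 6.51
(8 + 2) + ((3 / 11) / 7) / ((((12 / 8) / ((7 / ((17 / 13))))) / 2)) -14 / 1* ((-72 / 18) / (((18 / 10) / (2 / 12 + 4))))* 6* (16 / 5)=4206098 / 1683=2499.17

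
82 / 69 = 1.19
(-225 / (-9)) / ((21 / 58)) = 1450 / 21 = 69.05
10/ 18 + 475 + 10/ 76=162685/ 342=475.69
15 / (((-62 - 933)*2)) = -3 / 398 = -0.01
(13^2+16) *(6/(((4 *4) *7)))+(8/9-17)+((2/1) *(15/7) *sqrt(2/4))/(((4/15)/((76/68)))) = 6.50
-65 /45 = -13 /9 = -1.44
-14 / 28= -1 / 2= -0.50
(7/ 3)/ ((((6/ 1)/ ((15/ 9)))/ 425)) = 275.46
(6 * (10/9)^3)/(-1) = -8.23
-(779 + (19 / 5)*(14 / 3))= -11951 / 15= -796.73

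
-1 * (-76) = 76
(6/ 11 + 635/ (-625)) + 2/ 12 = -2507/ 8250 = -0.30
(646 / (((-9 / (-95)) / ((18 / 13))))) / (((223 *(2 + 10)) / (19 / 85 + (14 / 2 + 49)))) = 575073 / 2899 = 198.37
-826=-826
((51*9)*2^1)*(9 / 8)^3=334611 / 256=1307.07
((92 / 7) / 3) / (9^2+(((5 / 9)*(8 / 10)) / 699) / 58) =5594796 / 103442927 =0.05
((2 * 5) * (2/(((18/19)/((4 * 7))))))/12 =1330/27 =49.26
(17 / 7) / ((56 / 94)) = 799 / 196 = 4.08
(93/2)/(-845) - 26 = -44033/1690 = -26.06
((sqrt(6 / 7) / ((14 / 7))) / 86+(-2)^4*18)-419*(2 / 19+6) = -43132 / 19+sqrt(42) / 1204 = -2270.10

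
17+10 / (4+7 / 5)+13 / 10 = 5441 / 270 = 20.15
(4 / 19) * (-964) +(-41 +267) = 438 / 19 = 23.05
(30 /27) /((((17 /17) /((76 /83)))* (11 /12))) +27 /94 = 359713 /257466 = 1.40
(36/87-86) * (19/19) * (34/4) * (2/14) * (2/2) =-21097/203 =-103.93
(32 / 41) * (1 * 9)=288 / 41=7.02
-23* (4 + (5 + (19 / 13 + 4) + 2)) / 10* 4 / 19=-9844 / 1235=-7.97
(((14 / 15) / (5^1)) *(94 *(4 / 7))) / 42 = 0.24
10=10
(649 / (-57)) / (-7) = 649 / 399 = 1.63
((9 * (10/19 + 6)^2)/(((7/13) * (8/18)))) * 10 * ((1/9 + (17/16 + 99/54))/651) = 2617485/35378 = 73.99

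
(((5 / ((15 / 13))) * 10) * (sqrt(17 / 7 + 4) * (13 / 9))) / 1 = 1690 * sqrt(35) / 63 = 158.70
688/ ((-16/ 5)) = -215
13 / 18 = 0.72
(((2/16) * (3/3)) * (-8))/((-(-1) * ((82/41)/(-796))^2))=-158404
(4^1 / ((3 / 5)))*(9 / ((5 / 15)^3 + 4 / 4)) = 405 / 7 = 57.86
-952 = -952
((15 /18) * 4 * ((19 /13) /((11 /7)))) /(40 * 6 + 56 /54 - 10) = 5985 /446017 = 0.01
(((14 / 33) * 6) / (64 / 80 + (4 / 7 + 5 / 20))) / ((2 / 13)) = 25480 / 2497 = 10.20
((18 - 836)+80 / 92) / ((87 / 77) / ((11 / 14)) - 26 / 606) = -689044422 / 1176427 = -585.71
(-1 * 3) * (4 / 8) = -3 / 2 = -1.50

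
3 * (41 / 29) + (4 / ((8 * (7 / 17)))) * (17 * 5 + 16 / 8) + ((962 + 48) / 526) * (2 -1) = 11938249 / 106778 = 111.80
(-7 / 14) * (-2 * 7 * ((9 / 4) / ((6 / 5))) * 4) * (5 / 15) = 35 / 2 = 17.50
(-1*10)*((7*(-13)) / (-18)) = -455 / 9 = -50.56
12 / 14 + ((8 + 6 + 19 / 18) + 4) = 2509 / 126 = 19.91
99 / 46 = 2.15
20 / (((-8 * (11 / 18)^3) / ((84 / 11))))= -1224720 / 14641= -83.65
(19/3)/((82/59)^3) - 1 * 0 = 3902201/1654104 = 2.36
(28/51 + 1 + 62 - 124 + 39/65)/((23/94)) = -244.61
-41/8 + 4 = -1.12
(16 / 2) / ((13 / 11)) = 6.77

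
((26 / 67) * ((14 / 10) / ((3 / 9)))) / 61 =546 / 20435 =0.03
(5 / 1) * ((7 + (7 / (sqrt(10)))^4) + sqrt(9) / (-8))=6127 / 40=153.18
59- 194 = -135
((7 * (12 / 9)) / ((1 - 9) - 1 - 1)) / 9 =-14 / 135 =-0.10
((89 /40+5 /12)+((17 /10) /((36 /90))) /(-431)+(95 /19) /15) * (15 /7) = 6.35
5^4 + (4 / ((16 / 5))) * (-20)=600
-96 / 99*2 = -64 / 33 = -1.94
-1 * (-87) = 87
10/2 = 5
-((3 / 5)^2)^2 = -81 / 625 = -0.13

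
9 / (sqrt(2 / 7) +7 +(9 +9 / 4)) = 18396 / 37271 - 144 * sqrt(14) / 37271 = 0.48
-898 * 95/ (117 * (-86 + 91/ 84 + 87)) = -349.99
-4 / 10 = -2 / 5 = -0.40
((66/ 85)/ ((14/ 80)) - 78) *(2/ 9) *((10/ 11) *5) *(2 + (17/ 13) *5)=-10796600/ 17017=-634.46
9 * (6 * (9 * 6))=2916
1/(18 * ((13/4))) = 0.02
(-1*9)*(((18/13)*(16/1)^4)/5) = -10616832/65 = -163335.88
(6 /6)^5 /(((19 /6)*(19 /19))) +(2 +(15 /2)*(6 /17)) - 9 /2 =299 /646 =0.46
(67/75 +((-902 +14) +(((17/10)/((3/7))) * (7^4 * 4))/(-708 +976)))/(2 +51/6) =-70.95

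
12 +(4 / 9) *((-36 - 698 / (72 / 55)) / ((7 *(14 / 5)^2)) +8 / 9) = 865213 / 111132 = 7.79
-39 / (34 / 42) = -48.18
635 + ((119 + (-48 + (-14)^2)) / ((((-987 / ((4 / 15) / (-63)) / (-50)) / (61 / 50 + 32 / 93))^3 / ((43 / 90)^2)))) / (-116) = 23652502942170891271493200961 / 37248036129401815701309375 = 635.00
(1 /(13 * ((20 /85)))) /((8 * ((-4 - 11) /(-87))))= 493 /2080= 0.24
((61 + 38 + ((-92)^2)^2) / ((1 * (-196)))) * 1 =-71639395 / 196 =-365507.12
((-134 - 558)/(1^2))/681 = -692/681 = -1.02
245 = 245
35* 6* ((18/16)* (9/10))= 1701/8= 212.62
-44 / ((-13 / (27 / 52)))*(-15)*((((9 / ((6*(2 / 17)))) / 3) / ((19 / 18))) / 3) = -227205 / 6422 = -35.38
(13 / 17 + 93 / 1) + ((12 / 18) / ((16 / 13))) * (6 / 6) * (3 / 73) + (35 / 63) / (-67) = 93.78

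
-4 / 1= -4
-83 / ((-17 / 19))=1577 / 17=92.76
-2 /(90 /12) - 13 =-199 /15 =-13.27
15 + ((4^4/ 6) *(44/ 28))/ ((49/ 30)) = 19225/ 343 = 56.05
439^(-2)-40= -7708839 / 192721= -40.00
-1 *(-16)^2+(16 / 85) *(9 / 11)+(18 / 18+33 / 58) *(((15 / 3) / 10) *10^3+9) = 542.76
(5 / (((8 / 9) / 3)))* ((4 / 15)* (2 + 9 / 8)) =225 / 16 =14.06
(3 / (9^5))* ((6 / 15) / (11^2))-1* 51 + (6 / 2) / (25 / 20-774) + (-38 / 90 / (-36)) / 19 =-682670215289 / 13384833660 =-51.00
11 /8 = 1.38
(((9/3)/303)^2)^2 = 1/104060401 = 0.00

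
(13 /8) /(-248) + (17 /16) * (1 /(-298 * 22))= -10917 /1625888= -0.01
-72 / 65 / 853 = -72 / 55445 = -0.00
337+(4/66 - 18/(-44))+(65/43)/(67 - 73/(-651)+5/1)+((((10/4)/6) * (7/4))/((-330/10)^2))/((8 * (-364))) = 2962865924976053/8779104981504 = 337.49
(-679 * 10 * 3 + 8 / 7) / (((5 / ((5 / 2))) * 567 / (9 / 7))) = -71291 / 3087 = -23.09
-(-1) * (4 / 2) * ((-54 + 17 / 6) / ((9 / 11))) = -3377 / 27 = -125.07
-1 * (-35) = 35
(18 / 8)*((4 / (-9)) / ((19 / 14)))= -14 / 19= -0.74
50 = 50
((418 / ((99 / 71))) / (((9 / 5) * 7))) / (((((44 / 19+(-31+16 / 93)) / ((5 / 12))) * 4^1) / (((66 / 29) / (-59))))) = 218504275 / 65168629596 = 0.00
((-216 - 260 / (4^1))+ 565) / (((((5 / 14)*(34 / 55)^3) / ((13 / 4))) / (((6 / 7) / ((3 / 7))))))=214989775 / 9826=21879.68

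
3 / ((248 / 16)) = 6 / 31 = 0.19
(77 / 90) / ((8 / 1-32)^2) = 77 / 51840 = 0.00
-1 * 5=-5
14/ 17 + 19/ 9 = 449/ 153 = 2.93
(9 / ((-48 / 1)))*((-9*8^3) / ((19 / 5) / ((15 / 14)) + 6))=16200 / 179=90.50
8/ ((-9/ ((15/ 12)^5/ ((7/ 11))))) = -34375/ 8064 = -4.26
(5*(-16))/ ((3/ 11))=-293.33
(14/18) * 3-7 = -14/3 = -4.67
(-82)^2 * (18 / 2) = 60516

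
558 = 558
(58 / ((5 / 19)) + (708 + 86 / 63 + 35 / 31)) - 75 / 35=1295608 / 1395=928.75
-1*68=-68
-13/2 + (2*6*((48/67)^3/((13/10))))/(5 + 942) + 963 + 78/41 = 290992051428857/303620850026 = 958.41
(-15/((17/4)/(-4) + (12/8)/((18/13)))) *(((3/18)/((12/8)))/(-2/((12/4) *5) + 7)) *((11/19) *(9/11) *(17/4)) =-45900/1957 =-23.45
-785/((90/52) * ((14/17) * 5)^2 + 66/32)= -47187920/1887981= -24.99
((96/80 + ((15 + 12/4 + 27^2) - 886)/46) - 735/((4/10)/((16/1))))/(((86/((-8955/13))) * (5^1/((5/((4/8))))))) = 12111492429/25714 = 471007.72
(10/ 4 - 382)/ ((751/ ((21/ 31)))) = -15939/ 46562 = -0.34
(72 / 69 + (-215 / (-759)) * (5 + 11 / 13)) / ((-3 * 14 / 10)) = -133180 / 207207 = -0.64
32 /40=4 /5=0.80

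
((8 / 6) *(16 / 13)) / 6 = 32 / 117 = 0.27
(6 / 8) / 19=3 / 76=0.04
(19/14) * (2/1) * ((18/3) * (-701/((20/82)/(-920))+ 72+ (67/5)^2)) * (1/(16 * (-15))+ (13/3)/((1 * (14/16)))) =10441969200783/49000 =213101412.26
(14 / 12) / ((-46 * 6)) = -7 / 1656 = -0.00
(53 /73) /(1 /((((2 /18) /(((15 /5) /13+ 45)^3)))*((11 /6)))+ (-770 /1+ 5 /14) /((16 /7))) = 40987232 /25625747149943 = 0.00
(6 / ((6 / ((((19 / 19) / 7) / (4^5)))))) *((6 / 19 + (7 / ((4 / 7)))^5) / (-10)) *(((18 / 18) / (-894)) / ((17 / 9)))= 21612225 / 9483321344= 0.00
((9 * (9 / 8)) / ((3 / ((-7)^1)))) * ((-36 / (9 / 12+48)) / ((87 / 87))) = 17.45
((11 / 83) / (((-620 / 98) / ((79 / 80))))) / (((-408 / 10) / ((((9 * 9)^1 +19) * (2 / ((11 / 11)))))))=212905 / 2099568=0.10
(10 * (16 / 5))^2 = 1024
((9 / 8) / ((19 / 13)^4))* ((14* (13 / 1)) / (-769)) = -23391459 / 400867396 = -0.06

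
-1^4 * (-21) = 21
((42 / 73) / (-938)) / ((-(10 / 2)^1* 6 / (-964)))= -482 / 24455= -0.02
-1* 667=-667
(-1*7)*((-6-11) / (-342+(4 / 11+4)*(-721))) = -1309 / 38370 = -0.03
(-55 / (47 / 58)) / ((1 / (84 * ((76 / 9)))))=-6788320 / 141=-48144.11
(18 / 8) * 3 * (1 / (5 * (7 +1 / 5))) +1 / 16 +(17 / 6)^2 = 149 / 18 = 8.28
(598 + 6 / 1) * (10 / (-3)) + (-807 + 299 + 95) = -7279 / 3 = -2426.33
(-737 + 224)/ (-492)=171/ 164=1.04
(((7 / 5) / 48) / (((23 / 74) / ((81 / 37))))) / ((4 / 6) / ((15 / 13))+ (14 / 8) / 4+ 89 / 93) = 105462 / 1012483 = 0.10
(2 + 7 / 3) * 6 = 26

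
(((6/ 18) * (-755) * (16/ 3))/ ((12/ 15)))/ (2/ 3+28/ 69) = -173650/ 111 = -1564.41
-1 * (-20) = 20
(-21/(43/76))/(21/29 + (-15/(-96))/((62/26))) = -45913728/976831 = -47.00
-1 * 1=-1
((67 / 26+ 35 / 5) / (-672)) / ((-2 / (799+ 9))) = 5.76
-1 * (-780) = 780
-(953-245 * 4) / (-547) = -27 / 547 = -0.05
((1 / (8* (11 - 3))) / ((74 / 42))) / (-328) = -21 / 776704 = -0.00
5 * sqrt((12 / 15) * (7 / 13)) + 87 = 2 * sqrt(455) / 13 + 87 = 90.28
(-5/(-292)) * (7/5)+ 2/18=355/2628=0.14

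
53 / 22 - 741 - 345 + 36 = -23047 / 22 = -1047.59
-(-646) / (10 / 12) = 3876 / 5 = 775.20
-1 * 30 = -30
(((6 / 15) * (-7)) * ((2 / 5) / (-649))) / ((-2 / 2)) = -28 / 16225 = -0.00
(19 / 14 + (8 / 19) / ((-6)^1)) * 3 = 1027 / 266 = 3.86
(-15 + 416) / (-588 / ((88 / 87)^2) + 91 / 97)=-75304592 / 107750195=-0.70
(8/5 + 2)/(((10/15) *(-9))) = -3/5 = -0.60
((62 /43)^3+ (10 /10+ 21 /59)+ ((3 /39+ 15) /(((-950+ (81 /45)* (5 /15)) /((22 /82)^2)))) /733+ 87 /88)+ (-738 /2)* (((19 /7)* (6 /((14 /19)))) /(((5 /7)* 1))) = -12537931794918665300765129 /1098607012892425156120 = -11412.57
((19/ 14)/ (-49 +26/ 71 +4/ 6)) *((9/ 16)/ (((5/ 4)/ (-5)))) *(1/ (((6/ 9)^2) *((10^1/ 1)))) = 327807/ 22886080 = 0.01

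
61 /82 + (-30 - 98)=-10435 /82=-127.26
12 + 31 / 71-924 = -64721 / 71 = -911.56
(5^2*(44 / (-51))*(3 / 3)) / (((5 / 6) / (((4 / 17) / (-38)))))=880 / 5491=0.16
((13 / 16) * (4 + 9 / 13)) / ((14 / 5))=305 / 224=1.36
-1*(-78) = 78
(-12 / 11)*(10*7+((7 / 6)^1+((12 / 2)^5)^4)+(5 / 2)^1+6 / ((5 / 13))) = -219369506403783916 / 55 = -3988536480068798.47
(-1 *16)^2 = 256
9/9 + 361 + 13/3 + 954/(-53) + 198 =1639/3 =546.33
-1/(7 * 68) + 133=63307/476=133.00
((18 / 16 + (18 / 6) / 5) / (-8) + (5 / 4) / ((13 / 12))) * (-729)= -2845287 / 4160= -683.96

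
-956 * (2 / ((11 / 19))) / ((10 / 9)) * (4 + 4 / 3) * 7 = -6103104 / 55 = -110965.53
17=17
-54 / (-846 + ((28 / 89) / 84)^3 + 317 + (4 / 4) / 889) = 913754028978 / 8951386174751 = 0.10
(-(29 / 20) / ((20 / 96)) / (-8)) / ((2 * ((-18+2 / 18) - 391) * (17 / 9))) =-7047 / 12512000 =-0.00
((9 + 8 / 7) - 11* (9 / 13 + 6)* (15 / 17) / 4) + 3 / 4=-8270 / 1547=-5.35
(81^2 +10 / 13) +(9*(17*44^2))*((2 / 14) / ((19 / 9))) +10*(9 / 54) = 138013550 / 5187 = 26607.59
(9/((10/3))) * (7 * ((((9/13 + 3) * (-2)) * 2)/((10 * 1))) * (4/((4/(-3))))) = 27216/325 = 83.74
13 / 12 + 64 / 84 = 155 / 84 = 1.85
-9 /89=-0.10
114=114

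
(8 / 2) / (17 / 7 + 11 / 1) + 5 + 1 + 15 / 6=827 / 94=8.80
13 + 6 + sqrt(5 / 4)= sqrt(5) / 2 + 19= 20.12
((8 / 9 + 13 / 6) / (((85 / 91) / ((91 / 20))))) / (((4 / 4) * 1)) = 91091 / 6120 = 14.88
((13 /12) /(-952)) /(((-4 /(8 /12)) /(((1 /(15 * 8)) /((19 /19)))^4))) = 13 /14213283840000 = 0.00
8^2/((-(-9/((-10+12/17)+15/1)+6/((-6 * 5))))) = 15520/431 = 36.01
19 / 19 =1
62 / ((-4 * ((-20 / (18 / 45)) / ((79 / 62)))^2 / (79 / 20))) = -493039 / 12400000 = -0.04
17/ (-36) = -17/ 36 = -0.47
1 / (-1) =-1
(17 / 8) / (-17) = -1 / 8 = -0.12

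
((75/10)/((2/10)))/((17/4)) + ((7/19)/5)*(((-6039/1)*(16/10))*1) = -5677878/8075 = -703.14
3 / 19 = 0.16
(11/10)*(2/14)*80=88/7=12.57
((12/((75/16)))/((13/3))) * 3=576/325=1.77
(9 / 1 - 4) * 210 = 1050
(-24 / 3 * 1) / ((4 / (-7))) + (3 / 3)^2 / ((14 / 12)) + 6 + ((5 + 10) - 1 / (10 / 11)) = 2433 / 70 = 34.76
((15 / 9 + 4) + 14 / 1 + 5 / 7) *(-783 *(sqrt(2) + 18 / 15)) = -41718.37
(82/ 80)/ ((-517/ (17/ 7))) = -697/ 144760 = -0.00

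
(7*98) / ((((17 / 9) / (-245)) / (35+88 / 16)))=-61261515 / 17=-3603618.53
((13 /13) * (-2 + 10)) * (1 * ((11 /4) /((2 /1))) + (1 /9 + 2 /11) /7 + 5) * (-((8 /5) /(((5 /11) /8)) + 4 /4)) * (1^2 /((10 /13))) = -1946.00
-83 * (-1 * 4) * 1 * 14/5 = 4648/5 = 929.60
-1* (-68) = 68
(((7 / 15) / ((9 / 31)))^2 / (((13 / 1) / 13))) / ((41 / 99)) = 517979 / 83025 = 6.24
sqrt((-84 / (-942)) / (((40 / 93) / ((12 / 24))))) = sqrt(1022070) / 3140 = 0.32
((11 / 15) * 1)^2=121 / 225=0.54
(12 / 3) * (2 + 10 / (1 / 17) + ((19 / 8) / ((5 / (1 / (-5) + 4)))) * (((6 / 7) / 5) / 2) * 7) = 173083 / 250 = 692.33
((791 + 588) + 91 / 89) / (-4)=-61411 / 178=-345.01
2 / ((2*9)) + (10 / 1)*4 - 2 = 343 / 9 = 38.11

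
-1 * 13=-13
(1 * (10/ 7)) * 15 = 21.43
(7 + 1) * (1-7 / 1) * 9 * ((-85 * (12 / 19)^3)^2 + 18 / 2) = -9502767646128 / 47045881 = -201989.37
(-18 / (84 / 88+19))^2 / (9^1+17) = 78408 / 2505373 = 0.03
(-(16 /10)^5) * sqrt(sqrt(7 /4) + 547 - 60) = -16384 * sqrt(2 * sqrt(7) + 1948) /3125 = -231.71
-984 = -984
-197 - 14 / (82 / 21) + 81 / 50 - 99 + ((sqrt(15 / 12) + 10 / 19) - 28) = -12675851 / 38950 + sqrt(5) / 2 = -324.32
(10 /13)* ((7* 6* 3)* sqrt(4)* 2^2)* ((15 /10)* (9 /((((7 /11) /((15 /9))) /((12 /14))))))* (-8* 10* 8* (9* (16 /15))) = -13138329600 /91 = -144377248.35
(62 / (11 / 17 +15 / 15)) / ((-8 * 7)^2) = 527 / 43904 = 0.01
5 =5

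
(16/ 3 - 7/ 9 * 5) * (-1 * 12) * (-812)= 14074.67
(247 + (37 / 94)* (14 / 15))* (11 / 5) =544.21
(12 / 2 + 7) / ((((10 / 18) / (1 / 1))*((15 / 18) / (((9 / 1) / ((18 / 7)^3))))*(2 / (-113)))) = -839.78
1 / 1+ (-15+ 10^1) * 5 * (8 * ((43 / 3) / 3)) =-8591 / 9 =-954.56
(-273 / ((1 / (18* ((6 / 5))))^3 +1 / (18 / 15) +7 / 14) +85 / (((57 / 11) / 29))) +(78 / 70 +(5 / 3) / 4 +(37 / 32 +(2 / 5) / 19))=279499747211 / 1021282528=273.68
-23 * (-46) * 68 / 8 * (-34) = -305762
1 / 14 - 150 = -149.93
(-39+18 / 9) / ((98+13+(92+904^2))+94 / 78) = -0.00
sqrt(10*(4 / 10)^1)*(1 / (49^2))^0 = 2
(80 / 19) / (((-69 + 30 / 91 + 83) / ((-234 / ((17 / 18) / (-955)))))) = 3660438600 / 52649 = 69525.32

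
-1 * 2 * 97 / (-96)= 97 / 48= 2.02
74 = 74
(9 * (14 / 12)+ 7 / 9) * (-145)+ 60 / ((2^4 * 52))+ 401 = -2310433 / 1872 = -1234.21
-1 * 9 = -9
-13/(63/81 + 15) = -117/142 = -0.82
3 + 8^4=4099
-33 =-33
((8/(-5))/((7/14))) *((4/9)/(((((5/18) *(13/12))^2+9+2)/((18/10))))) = -2985984/12936025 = -0.23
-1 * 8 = -8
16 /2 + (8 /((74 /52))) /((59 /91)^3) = 28.63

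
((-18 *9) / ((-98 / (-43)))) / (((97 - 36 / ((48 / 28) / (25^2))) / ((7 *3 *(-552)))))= -1441962 / 22799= -63.25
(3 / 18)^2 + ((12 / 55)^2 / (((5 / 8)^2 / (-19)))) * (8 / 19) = -2578583 / 2722500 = -0.95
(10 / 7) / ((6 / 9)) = 15 / 7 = 2.14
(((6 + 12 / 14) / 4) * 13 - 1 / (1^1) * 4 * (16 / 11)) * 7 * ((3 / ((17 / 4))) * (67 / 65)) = 1019472 / 12155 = 83.87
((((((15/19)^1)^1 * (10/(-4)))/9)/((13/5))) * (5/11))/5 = -125/16302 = -0.01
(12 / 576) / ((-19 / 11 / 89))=-979 / 912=-1.07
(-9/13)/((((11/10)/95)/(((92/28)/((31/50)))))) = -9832500/31031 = -316.86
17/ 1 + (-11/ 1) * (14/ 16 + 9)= -733/ 8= -91.62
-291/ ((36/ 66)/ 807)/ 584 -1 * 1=-862237/ 1168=-738.22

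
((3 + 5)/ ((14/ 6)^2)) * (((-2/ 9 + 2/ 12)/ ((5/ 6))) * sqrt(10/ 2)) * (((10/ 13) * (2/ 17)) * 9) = -0.18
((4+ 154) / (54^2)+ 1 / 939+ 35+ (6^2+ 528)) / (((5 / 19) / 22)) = 57136683131 / 1140885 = 50081.02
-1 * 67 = -67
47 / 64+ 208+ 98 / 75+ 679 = 889.04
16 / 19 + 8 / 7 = 264 / 133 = 1.98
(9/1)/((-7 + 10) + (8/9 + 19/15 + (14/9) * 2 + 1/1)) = 135/139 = 0.97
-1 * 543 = -543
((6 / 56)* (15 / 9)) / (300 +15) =1 / 1764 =0.00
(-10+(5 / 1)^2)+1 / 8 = 121 / 8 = 15.12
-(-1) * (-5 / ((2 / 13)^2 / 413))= -348985 / 4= -87246.25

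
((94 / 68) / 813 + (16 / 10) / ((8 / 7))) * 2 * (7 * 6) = 2712206 / 23035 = 117.74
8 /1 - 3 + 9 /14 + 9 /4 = 221 /28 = 7.89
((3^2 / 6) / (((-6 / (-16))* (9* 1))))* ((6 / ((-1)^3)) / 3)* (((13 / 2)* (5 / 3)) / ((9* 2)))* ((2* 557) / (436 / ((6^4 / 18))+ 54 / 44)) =-1593020 / 19467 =-81.83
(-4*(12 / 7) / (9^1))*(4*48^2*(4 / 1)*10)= -1966080 / 7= -280868.57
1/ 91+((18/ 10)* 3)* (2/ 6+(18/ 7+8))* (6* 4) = 643037/ 455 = 1413.27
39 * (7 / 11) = 24.82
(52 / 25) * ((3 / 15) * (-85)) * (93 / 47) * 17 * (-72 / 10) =50313744 / 5875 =8564.04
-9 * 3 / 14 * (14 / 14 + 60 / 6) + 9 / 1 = -171 / 14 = -12.21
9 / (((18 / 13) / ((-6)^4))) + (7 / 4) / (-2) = 67385 / 8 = 8423.12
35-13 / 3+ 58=266 / 3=88.67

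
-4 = -4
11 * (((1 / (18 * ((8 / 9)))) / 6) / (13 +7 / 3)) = 11 / 1472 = 0.01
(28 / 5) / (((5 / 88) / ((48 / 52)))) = 29568 / 325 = 90.98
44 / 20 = 11 / 5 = 2.20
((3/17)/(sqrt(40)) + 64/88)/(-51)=-8/561 - sqrt(10)/5780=-0.01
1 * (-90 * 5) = -450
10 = 10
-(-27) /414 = 3 /46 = 0.07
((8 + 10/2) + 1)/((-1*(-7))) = 2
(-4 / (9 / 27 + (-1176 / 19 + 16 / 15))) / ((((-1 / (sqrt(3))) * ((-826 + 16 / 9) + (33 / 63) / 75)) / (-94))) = -2679000 * sqrt(3) / 355257373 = -0.01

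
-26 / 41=-0.63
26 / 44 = 13 / 22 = 0.59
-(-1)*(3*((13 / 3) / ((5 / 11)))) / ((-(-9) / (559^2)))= 44684783 / 45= 992995.18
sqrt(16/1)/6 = 2/3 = 0.67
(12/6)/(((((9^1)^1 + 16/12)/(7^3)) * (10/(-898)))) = -924042/155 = -5961.56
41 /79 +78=6203 /79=78.52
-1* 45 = -45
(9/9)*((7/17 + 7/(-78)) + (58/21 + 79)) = 761903/9282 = 82.08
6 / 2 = 3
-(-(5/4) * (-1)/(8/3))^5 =-759375/33554432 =-0.02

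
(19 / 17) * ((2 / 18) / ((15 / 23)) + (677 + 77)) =113791 / 135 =842.90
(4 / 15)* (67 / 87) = 0.21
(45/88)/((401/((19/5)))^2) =3249/70752440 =0.00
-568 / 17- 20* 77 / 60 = -3013 / 51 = -59.08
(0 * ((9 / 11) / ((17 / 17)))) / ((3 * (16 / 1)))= 0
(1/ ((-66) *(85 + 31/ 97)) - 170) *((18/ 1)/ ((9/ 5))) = -464284085/ 273108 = -1700.00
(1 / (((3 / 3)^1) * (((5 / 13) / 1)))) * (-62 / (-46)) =3.50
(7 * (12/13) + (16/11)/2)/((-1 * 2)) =-514/143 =-3.59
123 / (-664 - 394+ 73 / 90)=-11070 / 95147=-0.12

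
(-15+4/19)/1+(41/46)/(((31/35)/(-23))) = -44687/1178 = -37.93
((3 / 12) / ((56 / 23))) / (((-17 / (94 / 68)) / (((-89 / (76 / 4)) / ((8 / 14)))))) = 0.07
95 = 95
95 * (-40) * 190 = -722000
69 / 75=23 / 25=0.92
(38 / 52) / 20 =19 / 520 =0.04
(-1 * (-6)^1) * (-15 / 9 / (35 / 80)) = -160 / 7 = -22.86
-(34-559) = 525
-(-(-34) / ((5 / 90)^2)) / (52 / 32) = -88128 / 13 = -6779.08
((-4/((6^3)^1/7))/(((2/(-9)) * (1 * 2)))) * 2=0.58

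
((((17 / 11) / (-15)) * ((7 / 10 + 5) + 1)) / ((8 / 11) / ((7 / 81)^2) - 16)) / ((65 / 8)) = -55811 / 53459250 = -0.00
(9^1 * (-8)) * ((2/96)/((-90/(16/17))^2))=-32/195075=-0.00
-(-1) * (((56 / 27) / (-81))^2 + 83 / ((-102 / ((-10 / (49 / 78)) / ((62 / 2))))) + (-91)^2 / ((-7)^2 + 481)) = 1050186633592987 / 65460622498110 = 16.04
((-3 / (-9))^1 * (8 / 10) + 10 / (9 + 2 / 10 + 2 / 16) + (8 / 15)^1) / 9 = 388 / 1865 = 0.21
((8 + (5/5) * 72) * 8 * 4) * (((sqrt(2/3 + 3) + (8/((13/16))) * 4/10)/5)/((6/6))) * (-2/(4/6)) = -393216/65 - 512 * sqrt(33) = -8990.69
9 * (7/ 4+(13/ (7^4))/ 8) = 302643/ 19208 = 15.76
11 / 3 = 3.67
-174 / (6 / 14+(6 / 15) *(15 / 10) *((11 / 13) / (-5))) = -65975 / 124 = -532.06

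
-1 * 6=-6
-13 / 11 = -1.18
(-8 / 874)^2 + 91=17378195 / 190969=91.00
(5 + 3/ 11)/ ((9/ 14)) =812/ 99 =8.20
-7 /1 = -7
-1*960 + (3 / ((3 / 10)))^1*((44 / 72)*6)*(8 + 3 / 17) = -33670 / 51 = -660.20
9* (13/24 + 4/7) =561/56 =10.02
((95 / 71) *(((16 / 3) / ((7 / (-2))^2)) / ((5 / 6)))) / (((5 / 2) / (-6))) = -29184 / 17395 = -1.68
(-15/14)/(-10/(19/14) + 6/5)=1425/8204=0.17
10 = 10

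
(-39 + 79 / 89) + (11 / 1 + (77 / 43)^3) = -151218954 / 7076123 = -21.37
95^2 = 9025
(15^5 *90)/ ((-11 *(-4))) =34171875/ 22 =1553267.05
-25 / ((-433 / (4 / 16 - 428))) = -42775 / 1732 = -24.70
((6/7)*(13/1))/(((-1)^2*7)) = 78/49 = 1.59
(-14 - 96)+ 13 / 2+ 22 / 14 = -1427 / 14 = -101.93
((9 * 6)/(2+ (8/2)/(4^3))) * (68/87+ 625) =5226528/319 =16384.10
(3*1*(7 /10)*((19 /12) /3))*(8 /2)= 133 /30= 4.43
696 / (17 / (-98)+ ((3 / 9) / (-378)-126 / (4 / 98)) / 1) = -2762424 / 12252995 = -0.23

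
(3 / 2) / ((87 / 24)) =12 / 29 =0.41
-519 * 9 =-4671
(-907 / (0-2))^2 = 822649 / 4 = 205662.25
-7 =-7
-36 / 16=-9 / 4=-2.25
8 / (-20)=-2 / 5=-0.40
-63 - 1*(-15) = -48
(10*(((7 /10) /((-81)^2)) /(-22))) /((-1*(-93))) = -7 /13423806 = -0.00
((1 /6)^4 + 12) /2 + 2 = 20737 /2592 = 8.00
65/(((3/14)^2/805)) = 10255700/9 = 1139522.22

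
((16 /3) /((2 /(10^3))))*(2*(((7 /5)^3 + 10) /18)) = 3776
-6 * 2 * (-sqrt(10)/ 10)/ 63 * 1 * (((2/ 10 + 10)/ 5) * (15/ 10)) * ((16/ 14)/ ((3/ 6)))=816 * sqrt(10)/ 6125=0.42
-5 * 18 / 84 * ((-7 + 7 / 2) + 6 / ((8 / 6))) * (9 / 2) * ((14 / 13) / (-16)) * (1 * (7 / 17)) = 945 / 7072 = 0.13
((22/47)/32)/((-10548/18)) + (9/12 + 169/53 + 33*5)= 3945666337/23355616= 168.94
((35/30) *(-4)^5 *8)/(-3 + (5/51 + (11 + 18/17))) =-487424/467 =-1043.73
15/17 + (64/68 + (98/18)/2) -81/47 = 2.82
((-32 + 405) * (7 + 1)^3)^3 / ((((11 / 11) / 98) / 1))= 682593980407349248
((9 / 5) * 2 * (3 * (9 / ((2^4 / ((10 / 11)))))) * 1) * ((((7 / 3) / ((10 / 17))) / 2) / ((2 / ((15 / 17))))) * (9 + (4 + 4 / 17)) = 382725 / 5984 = 63.96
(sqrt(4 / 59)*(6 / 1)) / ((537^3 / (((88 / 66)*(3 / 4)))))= 4*sqrt(59) / 3045465009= 0.00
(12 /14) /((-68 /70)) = -15 /17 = -0.88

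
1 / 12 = 0.08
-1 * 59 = -59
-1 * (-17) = 17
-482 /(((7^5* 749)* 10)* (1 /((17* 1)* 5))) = -4097 /12588443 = -0.00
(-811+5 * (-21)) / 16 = -229 / 4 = -57.25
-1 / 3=-0.33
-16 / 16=-1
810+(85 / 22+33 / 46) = 206089 / 253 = 814.58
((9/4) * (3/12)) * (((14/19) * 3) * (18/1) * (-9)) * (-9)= 1812.91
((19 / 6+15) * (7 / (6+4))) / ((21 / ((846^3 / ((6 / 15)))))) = 916653267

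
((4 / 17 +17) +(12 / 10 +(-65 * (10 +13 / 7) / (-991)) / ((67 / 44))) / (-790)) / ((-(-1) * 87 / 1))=268922195446 / 1357631078475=0.20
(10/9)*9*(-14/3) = -140/3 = -46.67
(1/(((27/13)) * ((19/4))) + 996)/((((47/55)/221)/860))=5341636300000/24111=221543540.29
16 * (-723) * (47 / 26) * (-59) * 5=80195160 / 13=6168858.46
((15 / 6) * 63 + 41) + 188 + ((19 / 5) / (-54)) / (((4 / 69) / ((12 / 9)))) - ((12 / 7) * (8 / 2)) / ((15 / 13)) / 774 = 15639347 / 40635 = 384.87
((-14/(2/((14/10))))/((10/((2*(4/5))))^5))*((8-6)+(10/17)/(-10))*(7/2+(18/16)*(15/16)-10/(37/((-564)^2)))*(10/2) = 5266779973224/6142578125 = 857.42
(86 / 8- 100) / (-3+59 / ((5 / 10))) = -0.78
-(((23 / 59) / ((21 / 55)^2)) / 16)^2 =-4840680625 / 173309020416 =-0.03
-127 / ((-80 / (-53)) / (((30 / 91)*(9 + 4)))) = -20193 / 56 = -360.59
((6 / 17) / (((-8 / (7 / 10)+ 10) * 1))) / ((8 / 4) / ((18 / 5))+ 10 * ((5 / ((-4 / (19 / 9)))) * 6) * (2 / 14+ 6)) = 1323 / 5205400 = 0.00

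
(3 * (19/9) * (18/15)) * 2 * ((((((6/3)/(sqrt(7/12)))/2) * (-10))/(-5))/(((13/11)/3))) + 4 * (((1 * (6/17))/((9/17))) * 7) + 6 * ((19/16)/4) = 1963/96 + 10032 * sqrt(21)/455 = 121.49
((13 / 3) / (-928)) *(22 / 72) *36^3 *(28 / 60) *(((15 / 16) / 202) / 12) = -9009 / 749824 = -0.01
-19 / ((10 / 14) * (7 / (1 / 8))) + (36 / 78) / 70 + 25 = 17859 / 728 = 24.53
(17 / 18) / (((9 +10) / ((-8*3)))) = -68 / 57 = -1.19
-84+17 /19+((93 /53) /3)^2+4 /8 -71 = -16359615 /106742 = -153.26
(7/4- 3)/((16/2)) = -5/32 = -0.16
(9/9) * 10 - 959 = -949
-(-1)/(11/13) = 13/11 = 1.18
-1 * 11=-11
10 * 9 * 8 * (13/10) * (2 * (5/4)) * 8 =18720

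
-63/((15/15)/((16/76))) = -252/19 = -13.26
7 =7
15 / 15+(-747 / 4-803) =-3955 / 4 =-988.75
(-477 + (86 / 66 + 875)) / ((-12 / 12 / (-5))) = 65885 / 33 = 1996.52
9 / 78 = 3 / 26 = 0.12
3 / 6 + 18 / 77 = 113 / 154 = 0.73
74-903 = -829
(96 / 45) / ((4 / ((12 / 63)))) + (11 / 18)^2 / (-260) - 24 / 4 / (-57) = 2301443 / 11203920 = 0.21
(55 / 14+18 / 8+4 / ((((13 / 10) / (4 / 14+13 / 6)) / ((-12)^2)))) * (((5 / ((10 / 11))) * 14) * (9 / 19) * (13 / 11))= 3579921 / 76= 47104.22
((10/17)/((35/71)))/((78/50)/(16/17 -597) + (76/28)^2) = 125902525/777051623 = 0.16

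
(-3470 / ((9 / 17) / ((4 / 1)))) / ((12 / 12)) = -235960 / 9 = -26217.78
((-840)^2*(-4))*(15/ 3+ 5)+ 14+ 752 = -28223234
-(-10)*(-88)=-880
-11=-11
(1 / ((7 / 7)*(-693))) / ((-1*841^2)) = 1 / 490145733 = 0.00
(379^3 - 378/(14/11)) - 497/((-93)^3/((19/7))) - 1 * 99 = 43788827490200/804357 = 54439543.00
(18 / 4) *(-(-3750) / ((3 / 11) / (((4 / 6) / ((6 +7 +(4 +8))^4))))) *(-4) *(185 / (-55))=888 / 625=1.42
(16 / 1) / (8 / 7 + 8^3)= 14 / 449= 0.03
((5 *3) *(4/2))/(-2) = -15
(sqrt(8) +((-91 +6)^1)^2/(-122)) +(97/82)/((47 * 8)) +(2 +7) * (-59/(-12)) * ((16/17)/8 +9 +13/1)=2 * sqrt(2) +29398582165/31972784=922.32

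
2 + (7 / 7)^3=3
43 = 43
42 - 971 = -929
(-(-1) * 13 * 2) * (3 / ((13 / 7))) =42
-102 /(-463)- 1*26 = -11936 /463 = -25.78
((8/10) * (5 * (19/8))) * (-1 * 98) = -931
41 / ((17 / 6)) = 246 / 17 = 14.47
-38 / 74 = -19 / 37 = -0.51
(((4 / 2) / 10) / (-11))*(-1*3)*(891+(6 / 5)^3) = 334773 / 6875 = 48.69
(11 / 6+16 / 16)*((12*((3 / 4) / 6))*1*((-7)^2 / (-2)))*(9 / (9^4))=-833 / 5832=-0.14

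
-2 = -2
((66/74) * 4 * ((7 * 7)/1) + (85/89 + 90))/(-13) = -875167/42809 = -20.44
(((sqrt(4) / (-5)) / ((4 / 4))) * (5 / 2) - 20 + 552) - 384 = 147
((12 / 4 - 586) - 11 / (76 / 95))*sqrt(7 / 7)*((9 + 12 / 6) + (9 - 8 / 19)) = -221991 / 19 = -11683.74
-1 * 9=-9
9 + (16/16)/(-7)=62/7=8.86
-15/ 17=-0.88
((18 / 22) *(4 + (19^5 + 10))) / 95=22285017 / 1045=21325.38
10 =10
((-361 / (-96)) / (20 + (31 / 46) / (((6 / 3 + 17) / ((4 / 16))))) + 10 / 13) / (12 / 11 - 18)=-114894571 / 2029698216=-0.06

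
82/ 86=41/ 43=0.95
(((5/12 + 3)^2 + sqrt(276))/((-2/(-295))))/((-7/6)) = -1770 * sqrt(69)/7 - 495895/336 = -3576.27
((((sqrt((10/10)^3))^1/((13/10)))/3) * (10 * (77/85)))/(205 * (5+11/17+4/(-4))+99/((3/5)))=0.00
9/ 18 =1/ 2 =0.50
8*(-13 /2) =-52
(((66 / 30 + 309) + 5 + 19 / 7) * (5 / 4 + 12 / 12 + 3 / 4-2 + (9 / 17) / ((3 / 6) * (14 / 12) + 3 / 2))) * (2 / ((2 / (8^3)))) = 3046065152 / 14875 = 204777.49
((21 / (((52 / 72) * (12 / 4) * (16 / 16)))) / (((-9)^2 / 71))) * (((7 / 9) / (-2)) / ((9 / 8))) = -27832 / 9477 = -2.94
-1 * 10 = -10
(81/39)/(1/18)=486/13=37.38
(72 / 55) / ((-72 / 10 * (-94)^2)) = -1 / 48598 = -0.00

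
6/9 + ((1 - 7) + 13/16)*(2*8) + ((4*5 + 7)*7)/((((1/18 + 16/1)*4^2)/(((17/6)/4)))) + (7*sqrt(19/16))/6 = -267035/3264 + 7*sqrt(19)/24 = -80.54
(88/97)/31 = 88/3007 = 0.03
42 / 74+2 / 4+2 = 227 / 74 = 3.07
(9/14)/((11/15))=135/154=0.88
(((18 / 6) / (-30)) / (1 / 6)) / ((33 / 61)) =-1.11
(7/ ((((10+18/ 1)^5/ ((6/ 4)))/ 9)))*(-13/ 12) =-117/ 19668992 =-0.00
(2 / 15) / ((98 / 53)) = 53 / 735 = 0.07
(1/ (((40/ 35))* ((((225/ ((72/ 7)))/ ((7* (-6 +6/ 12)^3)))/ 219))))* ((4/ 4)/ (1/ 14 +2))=-14282961/ 2900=-4925.16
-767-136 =-903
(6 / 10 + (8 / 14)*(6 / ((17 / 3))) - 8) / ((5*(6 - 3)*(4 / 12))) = -4043 / 2975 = -1.36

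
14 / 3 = 4.67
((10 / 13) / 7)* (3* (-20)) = -600 / 91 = -6.59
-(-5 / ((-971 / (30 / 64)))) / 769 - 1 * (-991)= 991.00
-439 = -439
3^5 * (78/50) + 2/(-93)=881311/2325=379.06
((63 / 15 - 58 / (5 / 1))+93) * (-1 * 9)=-3852 / 5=-770.40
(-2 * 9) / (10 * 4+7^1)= -18 / 47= -0.38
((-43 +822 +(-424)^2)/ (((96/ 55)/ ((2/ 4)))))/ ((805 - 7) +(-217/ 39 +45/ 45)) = 129096825/ 1980416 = 65.19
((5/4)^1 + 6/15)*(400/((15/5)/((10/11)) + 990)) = 200/301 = 0.66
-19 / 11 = -1.73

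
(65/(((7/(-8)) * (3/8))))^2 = 17305600/441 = 39241.72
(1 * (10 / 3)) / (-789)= -10 / 2367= -0.00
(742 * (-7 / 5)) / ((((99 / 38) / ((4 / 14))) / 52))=-2932384 / 495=-5924.01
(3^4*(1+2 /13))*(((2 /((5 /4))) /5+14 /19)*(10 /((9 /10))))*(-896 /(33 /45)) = -3643315200 /2717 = -1340933.09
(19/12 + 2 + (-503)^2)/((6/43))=130554493/72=1813256.85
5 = 5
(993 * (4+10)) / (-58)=-6951 / 29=-239.69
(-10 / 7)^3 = -1000 / 343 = -2.92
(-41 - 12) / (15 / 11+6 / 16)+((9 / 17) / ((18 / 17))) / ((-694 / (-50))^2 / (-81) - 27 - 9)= -18131200777 / 594530154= -30.50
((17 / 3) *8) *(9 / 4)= 102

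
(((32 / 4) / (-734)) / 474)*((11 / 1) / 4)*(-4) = 22 / 86979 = 0.00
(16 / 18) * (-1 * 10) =-80 / 9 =-8.89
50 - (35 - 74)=89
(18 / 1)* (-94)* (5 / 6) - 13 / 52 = -1410.25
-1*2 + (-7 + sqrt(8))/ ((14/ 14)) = -9 + 2*sqrt(2) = -6.17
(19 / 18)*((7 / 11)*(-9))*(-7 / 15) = 931 / 330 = 2.82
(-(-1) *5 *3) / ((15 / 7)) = 7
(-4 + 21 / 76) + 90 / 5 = 1085 / 76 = 14.28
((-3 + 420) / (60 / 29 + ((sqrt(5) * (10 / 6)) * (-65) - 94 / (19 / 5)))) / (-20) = -2582810847 / 317870554450 + 4937463063 * sqrt(5) / 127148221780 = 0.08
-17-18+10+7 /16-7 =-505 /16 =-31.56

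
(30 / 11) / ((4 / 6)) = 45 / 11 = 4.09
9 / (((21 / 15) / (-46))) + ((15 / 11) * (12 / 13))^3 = -6012284490 / 20469449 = -293.72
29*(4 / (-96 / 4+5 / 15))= -348 / 71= -4.90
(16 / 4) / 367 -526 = -525.99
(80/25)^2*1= 256/25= 10.24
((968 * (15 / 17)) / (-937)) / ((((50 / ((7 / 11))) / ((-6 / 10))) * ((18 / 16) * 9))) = 2464 / 3584025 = 0.00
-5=-5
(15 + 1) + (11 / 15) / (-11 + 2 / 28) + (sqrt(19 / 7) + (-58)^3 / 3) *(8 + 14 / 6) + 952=-671067.49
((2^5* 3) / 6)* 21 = 336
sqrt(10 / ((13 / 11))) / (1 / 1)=sqrt(1430) / 13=2.91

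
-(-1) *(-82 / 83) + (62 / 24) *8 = 4900 / 249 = 19.68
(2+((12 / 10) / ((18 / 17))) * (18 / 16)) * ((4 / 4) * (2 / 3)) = 131 / 60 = 2.18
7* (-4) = -28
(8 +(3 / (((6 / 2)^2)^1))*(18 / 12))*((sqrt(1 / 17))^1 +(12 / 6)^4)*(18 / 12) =3*sqrt(17) / 4 +204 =207.09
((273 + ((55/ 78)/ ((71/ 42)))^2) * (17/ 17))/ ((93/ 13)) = 232724842/ 6094569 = 38.19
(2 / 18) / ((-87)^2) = 0.00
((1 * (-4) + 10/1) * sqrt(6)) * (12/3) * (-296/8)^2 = 32856 * sqrt(6) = 80480.43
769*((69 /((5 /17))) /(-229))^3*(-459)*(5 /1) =569682740124207 /300224725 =1897521.07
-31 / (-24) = 31 / 24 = 1.29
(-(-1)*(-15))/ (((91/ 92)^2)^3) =-9095325020160/ 567869252041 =-16.02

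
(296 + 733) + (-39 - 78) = 912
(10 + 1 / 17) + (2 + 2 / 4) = 12.56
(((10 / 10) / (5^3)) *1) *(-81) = -81 / 125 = -0.65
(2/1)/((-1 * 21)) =-2/21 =-0.10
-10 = -10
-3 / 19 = -0.16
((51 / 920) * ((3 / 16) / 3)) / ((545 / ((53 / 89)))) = 2703 / 713993600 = 0.00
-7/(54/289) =-37.46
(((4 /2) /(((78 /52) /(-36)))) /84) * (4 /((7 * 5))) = -16 /245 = -0.07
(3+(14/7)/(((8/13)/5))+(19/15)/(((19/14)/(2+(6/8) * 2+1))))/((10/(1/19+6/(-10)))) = -6097/4750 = -1.28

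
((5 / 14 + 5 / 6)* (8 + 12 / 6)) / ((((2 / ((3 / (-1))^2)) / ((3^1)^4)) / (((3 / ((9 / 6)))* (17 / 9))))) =114750 / 7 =16392.86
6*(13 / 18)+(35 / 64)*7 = 1567 / 192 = 8.16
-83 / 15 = -5.53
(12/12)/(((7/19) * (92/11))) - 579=-372667/644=-578.68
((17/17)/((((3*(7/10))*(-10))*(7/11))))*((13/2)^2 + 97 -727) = 25861/588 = 43.98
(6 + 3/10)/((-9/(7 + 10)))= -11.90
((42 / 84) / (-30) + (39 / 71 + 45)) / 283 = 193969 / 1205580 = 0.16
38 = 38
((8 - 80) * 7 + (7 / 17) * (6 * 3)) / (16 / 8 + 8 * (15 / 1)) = -4221 / 1037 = -4.07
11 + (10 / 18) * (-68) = -241 / 9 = -26.78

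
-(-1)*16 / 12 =4 / 3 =1.33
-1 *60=-60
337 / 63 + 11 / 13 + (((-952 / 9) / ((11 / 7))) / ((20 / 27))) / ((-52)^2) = 28865843 / 4684680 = 6.16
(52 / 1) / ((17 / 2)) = 104 / 17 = 6.12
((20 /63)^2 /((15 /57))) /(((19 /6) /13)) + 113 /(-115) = 89701 /152145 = 0.59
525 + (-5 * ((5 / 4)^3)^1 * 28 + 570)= 13145 / 16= 821.56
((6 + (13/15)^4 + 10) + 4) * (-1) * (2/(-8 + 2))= 1041061/151875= 6.85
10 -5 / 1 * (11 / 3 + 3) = -70 / 3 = -23.33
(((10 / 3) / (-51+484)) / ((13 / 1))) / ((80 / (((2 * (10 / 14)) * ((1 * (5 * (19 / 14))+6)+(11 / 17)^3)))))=4490305 / 32522605752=0.00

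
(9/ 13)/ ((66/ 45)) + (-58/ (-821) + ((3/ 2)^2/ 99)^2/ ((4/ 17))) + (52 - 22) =2524585697/ 82651712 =30.54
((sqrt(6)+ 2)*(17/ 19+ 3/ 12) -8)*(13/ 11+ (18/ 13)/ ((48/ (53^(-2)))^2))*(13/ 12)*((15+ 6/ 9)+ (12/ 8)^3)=-16926847698862507/ 121585621082112+ 2262113286944759*sqrt(6)/ 81057080721408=-70.86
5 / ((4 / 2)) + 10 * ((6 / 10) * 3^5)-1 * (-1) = 2923 / 2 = 1461.50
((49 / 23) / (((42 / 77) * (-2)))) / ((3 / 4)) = -2.60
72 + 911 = 983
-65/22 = -2.95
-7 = -7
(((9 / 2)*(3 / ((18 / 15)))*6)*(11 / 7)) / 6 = 495 / 28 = 17.68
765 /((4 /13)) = 9945 /4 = 2486.25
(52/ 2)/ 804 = 13/ 402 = 0.03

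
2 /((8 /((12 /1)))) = 3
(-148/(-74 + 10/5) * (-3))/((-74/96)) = 8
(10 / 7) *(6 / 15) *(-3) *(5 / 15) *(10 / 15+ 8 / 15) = -0.69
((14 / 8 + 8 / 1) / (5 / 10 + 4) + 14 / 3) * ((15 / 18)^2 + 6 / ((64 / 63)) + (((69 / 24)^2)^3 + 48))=4231.97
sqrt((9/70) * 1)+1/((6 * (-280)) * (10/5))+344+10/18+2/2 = 3 * sqrt(70)/70+3483197/10080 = 345.91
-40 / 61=-0.66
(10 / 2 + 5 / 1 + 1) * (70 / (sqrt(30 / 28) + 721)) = 7772380 / 7277759 - 770 * sqrt(210) / 7277759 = 1.07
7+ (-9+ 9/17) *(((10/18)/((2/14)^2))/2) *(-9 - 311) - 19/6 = 3763591/102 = 36897.95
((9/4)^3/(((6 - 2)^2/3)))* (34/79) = 37179/40448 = 0.92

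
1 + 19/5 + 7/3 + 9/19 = 2168/285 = 7.61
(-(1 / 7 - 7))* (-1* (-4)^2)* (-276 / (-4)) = -52992 / 7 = -7570.29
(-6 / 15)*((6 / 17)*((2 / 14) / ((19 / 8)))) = -96 / 11305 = -0.01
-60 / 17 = -3.53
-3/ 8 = -0.38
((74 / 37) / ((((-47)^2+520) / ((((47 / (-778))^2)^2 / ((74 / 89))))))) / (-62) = -434291609 / 2293587627509493856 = -0.00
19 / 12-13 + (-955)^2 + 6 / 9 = 3648057 / 4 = 912014.25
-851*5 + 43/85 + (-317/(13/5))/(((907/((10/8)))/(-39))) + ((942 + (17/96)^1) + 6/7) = -171220077223/51807840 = -3304.91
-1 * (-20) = 20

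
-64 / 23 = -2.78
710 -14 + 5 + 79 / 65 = 45644 / 65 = 702.22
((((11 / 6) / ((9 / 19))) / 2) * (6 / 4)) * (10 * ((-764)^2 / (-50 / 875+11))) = 1548352.28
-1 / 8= -0.12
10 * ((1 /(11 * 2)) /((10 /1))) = 1 /22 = 0.05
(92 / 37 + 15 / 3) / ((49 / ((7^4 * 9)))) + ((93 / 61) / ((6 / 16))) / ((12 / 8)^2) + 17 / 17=67121210 / 20313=3304.35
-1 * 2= -2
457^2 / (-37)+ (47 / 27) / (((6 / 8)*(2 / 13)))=-16871555 / 2997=-5629.48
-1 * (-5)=5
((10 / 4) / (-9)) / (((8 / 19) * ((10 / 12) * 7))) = -19 / 168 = -0.11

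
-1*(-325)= 325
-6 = -6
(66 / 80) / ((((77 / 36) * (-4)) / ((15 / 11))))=-81 / 616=-0.13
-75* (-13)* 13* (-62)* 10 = -7858500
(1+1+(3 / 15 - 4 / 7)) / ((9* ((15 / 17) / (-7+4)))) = -323 / 525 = -0.62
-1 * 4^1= -4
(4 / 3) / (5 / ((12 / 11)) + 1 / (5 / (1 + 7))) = 80 / 371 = 0.22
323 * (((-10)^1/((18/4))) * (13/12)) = -20995/27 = -777.59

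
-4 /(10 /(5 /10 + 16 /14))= -23 /35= -0.66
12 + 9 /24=99 /8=12.38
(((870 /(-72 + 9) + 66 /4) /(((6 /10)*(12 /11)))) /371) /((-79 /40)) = -31075 /5539401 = -0.01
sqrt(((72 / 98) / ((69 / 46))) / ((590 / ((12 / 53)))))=12 *sqrt(15635) / 109445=0.01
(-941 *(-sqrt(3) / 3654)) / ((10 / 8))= 1882 *sqrt(3) / 9135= 0.36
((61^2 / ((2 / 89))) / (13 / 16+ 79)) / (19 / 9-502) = -23844168 / 5745223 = -4.15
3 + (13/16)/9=445/144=3.09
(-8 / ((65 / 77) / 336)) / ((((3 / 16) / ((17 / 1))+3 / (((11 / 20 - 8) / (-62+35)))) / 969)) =-2709428434944 / 9556885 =-283505.39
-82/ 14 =-41/ 7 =-5.86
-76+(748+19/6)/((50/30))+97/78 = 73309/195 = 375.94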